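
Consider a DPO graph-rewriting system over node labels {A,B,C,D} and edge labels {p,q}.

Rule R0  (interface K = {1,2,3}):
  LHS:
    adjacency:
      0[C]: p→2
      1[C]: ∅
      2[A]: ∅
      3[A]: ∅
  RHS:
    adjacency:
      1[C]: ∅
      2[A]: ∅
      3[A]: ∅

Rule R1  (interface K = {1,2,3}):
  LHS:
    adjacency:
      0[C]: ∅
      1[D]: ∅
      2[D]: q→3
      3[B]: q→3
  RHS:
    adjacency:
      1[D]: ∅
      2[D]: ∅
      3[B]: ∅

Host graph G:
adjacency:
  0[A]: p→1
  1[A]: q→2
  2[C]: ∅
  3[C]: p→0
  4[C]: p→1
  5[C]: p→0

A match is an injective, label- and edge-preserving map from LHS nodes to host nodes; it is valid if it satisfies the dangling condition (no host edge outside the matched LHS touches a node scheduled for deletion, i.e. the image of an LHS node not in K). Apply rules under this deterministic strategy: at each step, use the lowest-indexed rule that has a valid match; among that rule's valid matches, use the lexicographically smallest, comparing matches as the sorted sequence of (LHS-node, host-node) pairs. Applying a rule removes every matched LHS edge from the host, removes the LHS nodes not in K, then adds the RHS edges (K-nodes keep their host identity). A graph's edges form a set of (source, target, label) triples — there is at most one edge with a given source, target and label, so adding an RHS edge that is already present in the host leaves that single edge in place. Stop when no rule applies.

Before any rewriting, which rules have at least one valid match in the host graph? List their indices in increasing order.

Answer: [R0]

Rewrite trace:
R0: 9 valid matches — {0↦3, 1↦2, 2↦0, 3↦1}, {0↦3, 1↦4, 2↦0, 3↦1}, {0↦3, 1↦5, 2↦0, 3↦1} (+6 more)
R1: no valid match — LHS pattern not found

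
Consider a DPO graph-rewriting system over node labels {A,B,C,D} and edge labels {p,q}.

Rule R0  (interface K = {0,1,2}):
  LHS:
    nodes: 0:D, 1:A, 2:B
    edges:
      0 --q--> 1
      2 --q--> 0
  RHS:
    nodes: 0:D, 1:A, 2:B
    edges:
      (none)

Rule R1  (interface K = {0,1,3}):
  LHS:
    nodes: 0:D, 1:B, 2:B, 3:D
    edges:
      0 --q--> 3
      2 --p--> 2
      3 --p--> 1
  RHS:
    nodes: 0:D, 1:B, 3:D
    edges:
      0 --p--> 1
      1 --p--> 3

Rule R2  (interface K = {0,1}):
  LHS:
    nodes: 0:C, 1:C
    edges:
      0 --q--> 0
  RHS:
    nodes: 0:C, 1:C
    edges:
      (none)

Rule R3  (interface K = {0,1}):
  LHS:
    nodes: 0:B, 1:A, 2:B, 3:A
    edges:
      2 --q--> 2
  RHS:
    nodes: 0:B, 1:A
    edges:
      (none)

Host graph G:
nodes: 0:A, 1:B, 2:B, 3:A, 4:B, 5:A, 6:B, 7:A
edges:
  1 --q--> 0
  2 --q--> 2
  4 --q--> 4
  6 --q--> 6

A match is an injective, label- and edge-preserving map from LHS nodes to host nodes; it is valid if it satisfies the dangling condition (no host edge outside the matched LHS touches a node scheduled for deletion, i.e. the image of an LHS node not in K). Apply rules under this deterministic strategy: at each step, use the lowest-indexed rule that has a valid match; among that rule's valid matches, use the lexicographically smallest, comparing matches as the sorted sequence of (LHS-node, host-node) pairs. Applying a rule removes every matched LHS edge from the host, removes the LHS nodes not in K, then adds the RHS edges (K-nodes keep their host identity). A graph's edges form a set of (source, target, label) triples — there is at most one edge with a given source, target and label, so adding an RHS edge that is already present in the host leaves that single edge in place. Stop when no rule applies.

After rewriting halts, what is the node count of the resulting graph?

[0] host  ⇒  8 nodes, 4 edges  {1-q->0 2-q->2 4-q->4 6-q->6}
[1] R3 @ {0↦1, 1↦0, 2↦2, 3↦3}  ⇒  6 nodes, 3 edges  {1-q->0 4-q->4 6-q->6}
[2] R3 @ {0↦1, 1↦0, 2↦4, 3↦5}  ⇒  4 nodes, 2 edges  {1-q->0 6-q->6}
[3] R3 @ {0↦1, 1↦0, 2↦6, 3↦7}  ⇒  2 nodes, 1 edges  {1-q->0}
normal form: no rule applies after step 3
NF nodes: {0:A, 1:B}

Answer: 2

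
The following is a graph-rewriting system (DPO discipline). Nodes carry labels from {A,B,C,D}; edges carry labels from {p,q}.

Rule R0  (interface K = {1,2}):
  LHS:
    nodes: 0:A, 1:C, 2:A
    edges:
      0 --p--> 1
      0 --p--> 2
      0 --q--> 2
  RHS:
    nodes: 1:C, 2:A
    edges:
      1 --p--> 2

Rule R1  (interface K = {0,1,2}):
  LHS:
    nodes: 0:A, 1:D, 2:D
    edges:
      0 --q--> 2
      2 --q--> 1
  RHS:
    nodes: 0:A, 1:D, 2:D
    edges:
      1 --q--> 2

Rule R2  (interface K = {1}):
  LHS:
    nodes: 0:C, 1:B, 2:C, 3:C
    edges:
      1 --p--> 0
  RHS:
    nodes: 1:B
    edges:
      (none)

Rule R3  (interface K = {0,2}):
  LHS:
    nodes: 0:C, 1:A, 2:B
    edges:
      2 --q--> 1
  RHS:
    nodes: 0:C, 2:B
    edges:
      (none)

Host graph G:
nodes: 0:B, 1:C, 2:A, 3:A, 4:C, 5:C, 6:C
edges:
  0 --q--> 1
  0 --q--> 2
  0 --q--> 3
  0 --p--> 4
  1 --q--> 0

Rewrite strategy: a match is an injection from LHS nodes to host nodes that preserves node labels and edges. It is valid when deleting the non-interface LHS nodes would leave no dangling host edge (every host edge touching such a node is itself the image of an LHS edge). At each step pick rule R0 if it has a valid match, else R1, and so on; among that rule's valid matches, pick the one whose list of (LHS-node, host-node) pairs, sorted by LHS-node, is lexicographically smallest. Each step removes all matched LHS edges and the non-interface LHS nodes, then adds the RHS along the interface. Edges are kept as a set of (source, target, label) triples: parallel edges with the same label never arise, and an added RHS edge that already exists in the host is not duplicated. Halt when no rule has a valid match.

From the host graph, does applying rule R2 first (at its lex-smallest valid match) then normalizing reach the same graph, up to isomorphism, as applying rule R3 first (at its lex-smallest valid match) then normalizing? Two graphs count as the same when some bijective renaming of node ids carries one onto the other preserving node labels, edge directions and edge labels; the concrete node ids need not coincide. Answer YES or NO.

Answer: YES

Derivation:
branch R2-first: apply at {0↦4, 1↦0, 2↦5, 3↦6} → |E|=4, then 2 more step(s) → NF |V|=2 |E|=2 V={0:B, 1:C} E=0-q->1 1-q->0
branch R3-first: apply at {0↦1, 1↦2, 2↦0} → |E|=4, then 2 more step(s) → NF |V|=2 |E|=2 V={0:B, 1:C} E=0-q->1 1-q->0
graphs isomorphic (equal up to label-preserving node renaming)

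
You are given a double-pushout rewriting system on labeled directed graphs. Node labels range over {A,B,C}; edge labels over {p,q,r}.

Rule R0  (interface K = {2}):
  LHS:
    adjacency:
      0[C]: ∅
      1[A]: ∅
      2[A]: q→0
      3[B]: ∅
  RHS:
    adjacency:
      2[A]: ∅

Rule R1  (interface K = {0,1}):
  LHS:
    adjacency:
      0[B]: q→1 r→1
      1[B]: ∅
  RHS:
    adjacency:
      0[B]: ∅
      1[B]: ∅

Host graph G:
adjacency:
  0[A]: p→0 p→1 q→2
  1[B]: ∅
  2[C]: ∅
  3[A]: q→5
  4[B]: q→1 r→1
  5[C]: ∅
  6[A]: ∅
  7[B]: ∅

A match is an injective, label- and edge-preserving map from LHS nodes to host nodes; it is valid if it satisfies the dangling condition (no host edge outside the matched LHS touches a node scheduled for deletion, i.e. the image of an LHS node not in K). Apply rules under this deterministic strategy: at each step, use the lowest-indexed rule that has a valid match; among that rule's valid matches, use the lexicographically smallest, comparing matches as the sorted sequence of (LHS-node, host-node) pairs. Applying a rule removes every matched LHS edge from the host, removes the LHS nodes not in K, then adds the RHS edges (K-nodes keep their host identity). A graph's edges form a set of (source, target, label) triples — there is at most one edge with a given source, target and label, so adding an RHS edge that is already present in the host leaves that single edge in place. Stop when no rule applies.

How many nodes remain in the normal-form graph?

Answer: 5

Derivation:
initial: |V|=8 |E|=6  E = 0-p->0 0-p->1 0-q->2 3-q->5 4-q->1 4-r->1
step 1: apply R0 at {0↦2, 1↦6, 2↦0, 3↦7}  → |V|=5 |E|=5  E = 0-p->0 0-p->1 3-q->5 4-q->1 4-r->1
step 2: apply R1 at {0↦4, 1↦1}  → |V|=5 |E|=3  E = 0-p->0 0-p->1 3-q->5
normal form: no rule applies after step 2
NF nodes: {0:A, 1:B, 3:A, 4:B, 5:C}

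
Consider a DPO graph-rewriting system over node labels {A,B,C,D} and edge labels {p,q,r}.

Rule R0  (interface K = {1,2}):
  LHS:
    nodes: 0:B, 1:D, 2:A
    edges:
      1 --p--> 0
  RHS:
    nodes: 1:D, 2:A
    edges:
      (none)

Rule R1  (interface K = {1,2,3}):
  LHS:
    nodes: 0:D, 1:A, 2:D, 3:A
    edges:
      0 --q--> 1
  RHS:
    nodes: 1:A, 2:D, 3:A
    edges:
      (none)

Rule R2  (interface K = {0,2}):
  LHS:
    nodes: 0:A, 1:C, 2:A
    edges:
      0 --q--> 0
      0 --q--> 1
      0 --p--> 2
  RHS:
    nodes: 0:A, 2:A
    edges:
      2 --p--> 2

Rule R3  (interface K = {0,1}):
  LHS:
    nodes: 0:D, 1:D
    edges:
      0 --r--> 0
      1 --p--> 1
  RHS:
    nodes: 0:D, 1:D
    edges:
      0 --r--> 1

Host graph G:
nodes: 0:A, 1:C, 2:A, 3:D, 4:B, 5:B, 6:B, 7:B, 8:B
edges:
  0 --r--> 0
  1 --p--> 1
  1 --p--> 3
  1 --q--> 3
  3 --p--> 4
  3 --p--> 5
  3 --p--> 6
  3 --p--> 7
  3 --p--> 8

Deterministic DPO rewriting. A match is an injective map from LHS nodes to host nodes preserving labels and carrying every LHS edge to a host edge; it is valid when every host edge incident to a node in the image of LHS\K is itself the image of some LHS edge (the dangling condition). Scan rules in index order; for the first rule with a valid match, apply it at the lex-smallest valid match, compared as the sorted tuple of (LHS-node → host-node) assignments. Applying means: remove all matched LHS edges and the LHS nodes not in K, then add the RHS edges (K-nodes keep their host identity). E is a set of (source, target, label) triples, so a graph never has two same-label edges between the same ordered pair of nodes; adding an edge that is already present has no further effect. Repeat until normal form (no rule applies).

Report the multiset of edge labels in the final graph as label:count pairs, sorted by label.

start.  V:9 E:9  edges: 0-r->0 1-p->1 1-p->3 1-q->3 3-p->4 3-p->5 3-p->6 3-p->7 3-p->8
1. fire R0 via {0↦4, 1↦3, 2↦0}  →  V:8 E:8  edges: 0-r->0 1-p->1 1-p->3 1-q->3 3-p->5 3-p->6 3-p->7 3-p->8
2. fire R0 via {0↦5, 1↦3, 2↦0}  →  V:7 E:7  edges: 0-r->0 1-p->1 1-p->3 1-q->3 3-p->6 3-p->7 3-p->8
3. fire R0 via {0↦6, 1↦3, 2↦0}  →  V:6 E:6  edges: 0-r->0 1-p->1 1-p->3 1-q->3 3-p->7 3-p->8
4. fire R0 via {0↦7, 1↦3, 2↦0}  →  V:5 E:5  edges: 0-r->0 1-p->1 1-p->3 1-q->3 3-p->8
5. fire R0 via {0↦8, 1↦3, 2↦0}  →  V:4 E:4  edges: 0-r->0 1-p->1 1-p->3 1-q->3
halt: no rule applies after step 5
NF edges: [(0, 0, 'r'), (1, 1, 'p'), (1, 3, 'p'), (1, 3, 'q')]

Answer: p:2 q:1 r:1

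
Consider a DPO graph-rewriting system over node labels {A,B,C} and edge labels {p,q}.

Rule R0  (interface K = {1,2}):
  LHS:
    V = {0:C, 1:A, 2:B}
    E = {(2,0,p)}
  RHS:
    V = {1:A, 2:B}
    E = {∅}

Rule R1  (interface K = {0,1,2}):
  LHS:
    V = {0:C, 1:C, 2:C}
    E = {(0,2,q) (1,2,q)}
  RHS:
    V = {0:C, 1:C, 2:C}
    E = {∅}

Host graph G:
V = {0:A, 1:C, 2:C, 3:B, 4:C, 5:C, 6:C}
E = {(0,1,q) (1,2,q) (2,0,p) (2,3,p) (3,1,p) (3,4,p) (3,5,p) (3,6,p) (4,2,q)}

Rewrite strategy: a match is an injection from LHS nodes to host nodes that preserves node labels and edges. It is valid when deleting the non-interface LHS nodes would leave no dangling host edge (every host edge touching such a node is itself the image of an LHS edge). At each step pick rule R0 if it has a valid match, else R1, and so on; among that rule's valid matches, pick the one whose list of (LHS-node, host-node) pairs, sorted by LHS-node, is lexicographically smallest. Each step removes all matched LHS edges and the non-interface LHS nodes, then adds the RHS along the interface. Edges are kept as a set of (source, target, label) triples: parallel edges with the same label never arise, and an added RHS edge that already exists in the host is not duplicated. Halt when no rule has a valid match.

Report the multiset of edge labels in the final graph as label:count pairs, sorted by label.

[0] host  ⇒  7 nodes, 9 edges  {0-q->1 1-q->2 2-p->0 2-p->3 3-p->1 3-p->4 3-p->5 3-p->6 4-q->2}
[1] R0 @ {0↦5, 1↦0, 2↦3}  ⇒  6 nodes, 8 edges  {0-q->1 1-q->2 2-p->0 2-p->3 3-p->1 3-p->4 3-p->6 4-q->2}
[2] R0 @ {0↦6, 1↦0, 2↦3}  ⇒  5 nodes, 7 edges  {0-q->1 1-q->2 2-p->0 2-p->3 3-p->1 3-p->4 4-q->2}
[3] R1 @ {0↦1, 1↦4, 2↦2}  ⇒  5 nodes, 5 edges  {0-q->1 2-p->0 2-p->3 3-p->1 3-p->4}
[4] R0 @ {0↦4, 1↦0, 2↦3}  ⇒  4 nodes, 4 edges  {0-q->1 2-p->0 2-p->3 3-p->1}
normal form: no rule applies after step 4
NF edges: [(0, 1, 'q'), (2, 0, 'p'), (2, 3, 'p'), (3, 1, 'p')]

Answer: p:3 q:1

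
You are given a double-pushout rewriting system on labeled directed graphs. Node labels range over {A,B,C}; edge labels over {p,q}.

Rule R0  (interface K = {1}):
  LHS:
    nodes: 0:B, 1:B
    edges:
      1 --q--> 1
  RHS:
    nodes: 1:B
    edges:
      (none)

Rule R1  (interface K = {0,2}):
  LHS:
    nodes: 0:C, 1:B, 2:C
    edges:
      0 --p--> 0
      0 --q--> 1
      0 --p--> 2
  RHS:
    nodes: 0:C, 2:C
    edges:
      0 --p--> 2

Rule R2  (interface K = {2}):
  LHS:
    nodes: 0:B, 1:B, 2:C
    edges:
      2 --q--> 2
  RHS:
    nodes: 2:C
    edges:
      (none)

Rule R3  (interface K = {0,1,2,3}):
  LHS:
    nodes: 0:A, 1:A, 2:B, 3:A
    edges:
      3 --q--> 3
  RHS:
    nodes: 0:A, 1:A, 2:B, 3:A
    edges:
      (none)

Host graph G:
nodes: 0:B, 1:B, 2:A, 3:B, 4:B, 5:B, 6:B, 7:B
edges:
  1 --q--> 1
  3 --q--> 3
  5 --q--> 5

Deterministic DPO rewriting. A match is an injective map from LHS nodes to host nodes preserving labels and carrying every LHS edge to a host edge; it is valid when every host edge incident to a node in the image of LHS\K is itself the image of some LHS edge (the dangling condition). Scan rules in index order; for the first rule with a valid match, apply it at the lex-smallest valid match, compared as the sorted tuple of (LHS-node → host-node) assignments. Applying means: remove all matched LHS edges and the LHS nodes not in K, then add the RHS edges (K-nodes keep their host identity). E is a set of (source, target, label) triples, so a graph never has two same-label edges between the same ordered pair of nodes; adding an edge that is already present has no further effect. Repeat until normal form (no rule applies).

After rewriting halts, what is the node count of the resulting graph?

start.  V:8 E:3  edges: 1-q->1 3-q->3 5-q->5
1. fire R0 via {0↦0, 1↦1}  →  V:7 E:2  edges: 3-q->3 5-q->5
2. fire R0 via {0↦1, 1↦3}  →  V:6 E:1  edges: 5-q->5
3. fire R0 via {0↦3, 1↦5}  →  V:5 E:0  edges: ∅
final graph: no rule applies after step 3
NF nodes: {2:A, 4:B, 5:B, 6:B, 7:B}

Answer: 5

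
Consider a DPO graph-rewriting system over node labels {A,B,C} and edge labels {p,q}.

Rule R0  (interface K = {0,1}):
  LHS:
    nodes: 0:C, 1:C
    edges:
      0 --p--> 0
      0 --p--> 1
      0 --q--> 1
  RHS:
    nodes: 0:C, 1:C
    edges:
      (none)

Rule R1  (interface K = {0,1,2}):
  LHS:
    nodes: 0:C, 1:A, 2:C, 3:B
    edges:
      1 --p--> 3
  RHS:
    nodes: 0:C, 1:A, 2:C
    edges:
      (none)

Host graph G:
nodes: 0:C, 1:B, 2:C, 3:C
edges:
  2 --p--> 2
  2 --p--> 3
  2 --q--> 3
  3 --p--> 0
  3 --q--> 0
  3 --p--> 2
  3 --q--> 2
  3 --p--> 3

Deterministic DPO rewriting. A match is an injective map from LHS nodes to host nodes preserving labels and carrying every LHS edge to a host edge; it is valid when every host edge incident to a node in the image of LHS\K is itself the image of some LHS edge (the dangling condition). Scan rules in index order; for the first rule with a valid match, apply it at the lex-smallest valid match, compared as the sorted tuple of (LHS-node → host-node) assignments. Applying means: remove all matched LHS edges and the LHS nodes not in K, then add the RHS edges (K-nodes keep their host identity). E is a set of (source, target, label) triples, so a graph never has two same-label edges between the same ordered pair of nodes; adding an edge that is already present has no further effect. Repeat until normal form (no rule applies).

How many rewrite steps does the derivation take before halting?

Answer: 2

Derivation:
start.  V:4 E:8  edges: 2-p->2 2-p->3 2-q->3 3-p->0 3-q->0 3-p->2 3-q->2 3-p->3
1. fire R0 via {0↦2, 1↦3}  →  V:4 E:5  edges: 3-p->0 3-q->0 3-p->2 3-q->2 3-p->3
2. fire R0 via {0↦3, 1↦0}  →  V:4 E:2  edges: 3-p->2 3-q->2
halt: no rule applies after step 2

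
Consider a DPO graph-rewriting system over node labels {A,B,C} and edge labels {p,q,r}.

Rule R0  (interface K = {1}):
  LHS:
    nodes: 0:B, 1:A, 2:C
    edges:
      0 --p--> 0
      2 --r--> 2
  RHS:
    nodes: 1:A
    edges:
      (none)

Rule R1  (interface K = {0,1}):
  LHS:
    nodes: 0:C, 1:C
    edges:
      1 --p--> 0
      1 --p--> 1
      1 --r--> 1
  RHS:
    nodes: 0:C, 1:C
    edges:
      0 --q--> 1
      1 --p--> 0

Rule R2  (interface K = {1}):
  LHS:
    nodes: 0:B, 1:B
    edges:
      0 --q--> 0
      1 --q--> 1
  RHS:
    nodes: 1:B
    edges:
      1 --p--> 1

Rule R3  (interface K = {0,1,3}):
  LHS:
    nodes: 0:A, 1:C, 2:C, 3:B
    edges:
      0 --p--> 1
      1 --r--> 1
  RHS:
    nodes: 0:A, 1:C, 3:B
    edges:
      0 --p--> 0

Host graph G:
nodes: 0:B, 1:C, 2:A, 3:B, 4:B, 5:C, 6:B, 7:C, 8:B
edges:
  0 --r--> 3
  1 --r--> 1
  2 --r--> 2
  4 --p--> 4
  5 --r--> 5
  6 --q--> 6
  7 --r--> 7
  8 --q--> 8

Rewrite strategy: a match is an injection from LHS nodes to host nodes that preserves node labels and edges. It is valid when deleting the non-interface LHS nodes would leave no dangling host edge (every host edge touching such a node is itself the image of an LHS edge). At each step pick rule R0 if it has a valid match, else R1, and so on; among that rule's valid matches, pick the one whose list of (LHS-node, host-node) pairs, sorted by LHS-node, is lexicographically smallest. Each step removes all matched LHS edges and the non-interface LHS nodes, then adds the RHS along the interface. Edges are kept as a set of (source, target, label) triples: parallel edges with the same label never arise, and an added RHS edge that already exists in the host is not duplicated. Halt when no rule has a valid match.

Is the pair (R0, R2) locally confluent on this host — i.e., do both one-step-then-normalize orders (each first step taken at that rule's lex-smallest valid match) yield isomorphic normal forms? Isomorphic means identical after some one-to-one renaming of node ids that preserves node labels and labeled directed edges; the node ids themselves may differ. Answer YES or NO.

branch R0-first: apply at {0↦4, 1↦2, 2↦1} → |E|=6, then 2 more step(s) → NF |V|=4 |E|=3 V={0:B, 2:A, 3:B, 7:C} E=0-r->3 2-r->2 7-r->7
branch R2-first: apply at {0↦6, 1↦8} → |E|=7, then 2 more step(s) → NF |V|=4 |E|=3 V={0:B, 2:A, 3:B, 7:C} E=0-r->3 2-r->2 7-r->7
graphs isomorphic (equal up to label-preserving node renaming)

Answer: YES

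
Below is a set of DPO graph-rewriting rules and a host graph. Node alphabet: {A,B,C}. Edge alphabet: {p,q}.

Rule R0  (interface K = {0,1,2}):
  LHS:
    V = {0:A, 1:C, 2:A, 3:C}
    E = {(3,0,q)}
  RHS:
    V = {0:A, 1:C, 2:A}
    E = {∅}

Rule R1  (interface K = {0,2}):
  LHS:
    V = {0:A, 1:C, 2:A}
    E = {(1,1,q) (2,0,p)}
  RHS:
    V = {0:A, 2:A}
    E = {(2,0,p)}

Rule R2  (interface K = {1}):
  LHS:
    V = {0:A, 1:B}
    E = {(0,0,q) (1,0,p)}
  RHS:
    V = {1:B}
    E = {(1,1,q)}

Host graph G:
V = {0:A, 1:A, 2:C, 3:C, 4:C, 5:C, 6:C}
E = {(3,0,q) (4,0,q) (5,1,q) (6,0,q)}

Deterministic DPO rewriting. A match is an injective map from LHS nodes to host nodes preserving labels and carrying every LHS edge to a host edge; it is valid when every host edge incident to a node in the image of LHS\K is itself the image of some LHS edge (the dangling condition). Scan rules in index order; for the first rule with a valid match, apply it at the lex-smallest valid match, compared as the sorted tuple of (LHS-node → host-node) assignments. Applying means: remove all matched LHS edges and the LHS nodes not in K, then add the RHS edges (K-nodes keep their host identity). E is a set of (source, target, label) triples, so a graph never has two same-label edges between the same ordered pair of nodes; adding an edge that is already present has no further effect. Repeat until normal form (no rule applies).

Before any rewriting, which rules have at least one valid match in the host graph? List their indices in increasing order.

Answer: [R0]

Rewrite trace:
R0: 16 valid matches — {0↦0, 1↦2, 2↦1, 3↦3}, {0↦0, 1↦2, 2↦1, 3↦4}, {0↦0, 1↦2, 2↦1, 3↦6} (+13 more)
R1: no valid match — LHS pattern not found
R2: no valid match — LHS pattern not found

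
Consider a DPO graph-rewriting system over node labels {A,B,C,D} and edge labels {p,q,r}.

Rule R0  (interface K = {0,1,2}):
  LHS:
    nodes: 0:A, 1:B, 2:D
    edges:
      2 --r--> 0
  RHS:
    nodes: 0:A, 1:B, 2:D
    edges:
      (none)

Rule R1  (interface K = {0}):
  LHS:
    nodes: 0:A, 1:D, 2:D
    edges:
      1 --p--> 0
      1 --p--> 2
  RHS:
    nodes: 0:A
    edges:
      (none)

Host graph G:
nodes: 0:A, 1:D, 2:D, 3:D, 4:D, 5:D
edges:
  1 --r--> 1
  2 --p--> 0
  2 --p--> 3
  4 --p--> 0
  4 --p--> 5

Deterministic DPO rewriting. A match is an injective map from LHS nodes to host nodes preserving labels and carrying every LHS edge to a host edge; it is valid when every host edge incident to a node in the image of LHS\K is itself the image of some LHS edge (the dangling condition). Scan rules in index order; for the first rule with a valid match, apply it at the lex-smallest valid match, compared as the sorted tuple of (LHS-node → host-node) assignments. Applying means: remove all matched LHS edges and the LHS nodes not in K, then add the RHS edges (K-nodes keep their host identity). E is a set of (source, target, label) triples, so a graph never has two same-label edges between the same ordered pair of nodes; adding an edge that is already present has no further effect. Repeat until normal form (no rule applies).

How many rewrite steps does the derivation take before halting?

Answer: 2

Rewrite trace:
[0] host  ⇒  6 nodes, 5 edges  {1-r->1 2-p->0 2-p->3 4-p->0 4-p->5}
[1] R1 @ {0↦0, 1↦2, 2↦3}  ⇒  4 nodes, 3 edges  {1-r->1 4-p->0 4-p->5}
[2] R1 @ {0↦0, 1↦4, 2↦5}  ⇒  2 nodes, 1 edges  {1-r->1}
halt: no rule applies after step 2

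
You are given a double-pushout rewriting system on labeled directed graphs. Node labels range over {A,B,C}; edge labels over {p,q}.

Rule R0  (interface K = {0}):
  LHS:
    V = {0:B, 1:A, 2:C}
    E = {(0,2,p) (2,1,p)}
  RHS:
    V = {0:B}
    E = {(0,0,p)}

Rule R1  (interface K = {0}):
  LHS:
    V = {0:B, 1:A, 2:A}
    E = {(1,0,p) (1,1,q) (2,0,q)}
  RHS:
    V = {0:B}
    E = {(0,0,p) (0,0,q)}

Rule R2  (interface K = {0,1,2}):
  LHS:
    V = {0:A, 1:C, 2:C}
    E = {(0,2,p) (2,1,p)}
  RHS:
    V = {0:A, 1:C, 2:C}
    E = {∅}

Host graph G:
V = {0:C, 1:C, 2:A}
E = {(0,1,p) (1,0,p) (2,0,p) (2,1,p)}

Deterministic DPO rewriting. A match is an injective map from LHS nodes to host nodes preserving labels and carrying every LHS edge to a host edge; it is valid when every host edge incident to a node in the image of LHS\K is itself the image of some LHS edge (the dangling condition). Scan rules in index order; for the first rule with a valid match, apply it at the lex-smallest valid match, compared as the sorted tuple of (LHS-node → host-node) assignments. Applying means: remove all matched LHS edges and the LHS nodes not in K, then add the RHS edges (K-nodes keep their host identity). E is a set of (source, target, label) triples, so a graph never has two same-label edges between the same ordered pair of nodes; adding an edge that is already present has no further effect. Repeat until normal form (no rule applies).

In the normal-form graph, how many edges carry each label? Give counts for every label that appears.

[0] host  ⇒  3 nodes, 4 edges  {0-p->1 1-p->0 2-p->0 2-p->1}
[1] R2 @ {0↦2, 1↦0, 2↦1}  ⇒  3 nodes, 2 edges  {0-p->1 2-p->0}
[2] R2 @ {0↦2, 1↦1, 2↦0}  ⇒  3 nodes, 0 edges  {∅}
normal form: no rule applies after step 2
NF edges: []

Answer: (no edges)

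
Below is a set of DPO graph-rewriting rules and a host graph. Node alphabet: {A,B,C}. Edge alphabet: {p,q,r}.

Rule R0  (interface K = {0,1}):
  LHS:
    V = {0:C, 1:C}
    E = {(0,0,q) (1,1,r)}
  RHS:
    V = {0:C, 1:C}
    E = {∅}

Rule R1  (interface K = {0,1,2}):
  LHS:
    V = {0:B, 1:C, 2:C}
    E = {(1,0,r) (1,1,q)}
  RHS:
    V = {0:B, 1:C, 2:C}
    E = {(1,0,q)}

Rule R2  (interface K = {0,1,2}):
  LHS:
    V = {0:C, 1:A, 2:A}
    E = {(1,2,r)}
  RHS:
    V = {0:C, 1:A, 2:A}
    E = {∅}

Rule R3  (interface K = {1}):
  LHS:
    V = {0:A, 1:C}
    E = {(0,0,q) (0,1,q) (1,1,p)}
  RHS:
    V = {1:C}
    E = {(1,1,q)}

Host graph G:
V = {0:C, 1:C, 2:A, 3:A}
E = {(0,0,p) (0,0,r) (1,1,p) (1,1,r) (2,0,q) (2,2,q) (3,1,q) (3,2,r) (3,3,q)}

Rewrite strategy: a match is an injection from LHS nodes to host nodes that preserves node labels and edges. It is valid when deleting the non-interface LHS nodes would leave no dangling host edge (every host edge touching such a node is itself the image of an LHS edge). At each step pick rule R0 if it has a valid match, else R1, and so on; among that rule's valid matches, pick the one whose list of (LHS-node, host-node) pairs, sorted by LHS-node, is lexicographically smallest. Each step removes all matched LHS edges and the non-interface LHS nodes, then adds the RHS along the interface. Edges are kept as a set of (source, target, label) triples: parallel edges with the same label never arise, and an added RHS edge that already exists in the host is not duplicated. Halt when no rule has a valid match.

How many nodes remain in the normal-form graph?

start.  V:4 E:9  edges: 0-p->0 0-r->0 1-p->1 1-r->1 2-q->0 2-q->2 3-q->1 3-r->2 3-q->3
1. fire R2 via {0↦0, 1↦3, 2↦2}  →  V:4 E:8  edges: 0-p->0 0-r->0 1-p->1 1-r->1 2-q->0 2-q->2 3-q->1 3-q->3
2. fire R3 via {0↦2, 1↦0}  →  V:3 E:6  edges: 0-q->0 0-r->0 1-p->1 1-r->1 3-q->1 3-q->3
3. fire R0 via {0↦0, 1↦1}  →  V:3 E:4  edges: 0-r->0 1-p->1 3-q->1 3-q->3
4. fire R3 via {0↦3, 1↦1}  →  V:2 E:2  edges: 0-r->0 1-q->1
5. fire R0 via {0↦1, 1↦0}  →  V:2 E:0  edges: ∅
normal form: no rule applies after step 5
NF nodes: {0:C, 1:C}

Answer: 2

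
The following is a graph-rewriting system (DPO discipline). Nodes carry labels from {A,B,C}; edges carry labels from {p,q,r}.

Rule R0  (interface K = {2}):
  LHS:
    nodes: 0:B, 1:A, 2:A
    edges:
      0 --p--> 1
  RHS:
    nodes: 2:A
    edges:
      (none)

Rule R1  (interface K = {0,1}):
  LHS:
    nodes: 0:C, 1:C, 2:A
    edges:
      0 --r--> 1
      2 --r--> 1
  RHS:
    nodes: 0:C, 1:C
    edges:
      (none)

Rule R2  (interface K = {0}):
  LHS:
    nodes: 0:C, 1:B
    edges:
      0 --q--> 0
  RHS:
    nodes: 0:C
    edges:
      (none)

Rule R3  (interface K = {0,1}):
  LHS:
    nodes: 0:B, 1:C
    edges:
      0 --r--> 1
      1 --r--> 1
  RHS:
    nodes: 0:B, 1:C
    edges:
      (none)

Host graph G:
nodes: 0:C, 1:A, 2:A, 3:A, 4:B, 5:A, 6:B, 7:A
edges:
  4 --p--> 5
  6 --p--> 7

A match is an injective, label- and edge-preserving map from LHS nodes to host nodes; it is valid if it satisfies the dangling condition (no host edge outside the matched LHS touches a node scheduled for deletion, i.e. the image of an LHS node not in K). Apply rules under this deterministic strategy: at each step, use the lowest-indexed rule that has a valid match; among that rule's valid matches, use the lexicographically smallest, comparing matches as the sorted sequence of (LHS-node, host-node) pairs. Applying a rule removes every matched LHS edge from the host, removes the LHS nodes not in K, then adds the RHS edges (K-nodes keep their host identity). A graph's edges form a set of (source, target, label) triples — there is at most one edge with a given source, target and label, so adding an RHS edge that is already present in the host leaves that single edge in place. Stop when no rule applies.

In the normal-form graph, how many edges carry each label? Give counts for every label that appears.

start.  V:8 E:2  edges: 4-p->5 6-p->7
1. fire R0 via {0↦4, 1↦5, 2↦1}  →  V:6 E:1  edges: 6-p->7
2. fire R0 via {0↦6, 1↦7, 2↦1}  →  V:4 E:0  edges: ∅
normal form: no rule applies after step 2
NF edges: []

Answer: (no edges)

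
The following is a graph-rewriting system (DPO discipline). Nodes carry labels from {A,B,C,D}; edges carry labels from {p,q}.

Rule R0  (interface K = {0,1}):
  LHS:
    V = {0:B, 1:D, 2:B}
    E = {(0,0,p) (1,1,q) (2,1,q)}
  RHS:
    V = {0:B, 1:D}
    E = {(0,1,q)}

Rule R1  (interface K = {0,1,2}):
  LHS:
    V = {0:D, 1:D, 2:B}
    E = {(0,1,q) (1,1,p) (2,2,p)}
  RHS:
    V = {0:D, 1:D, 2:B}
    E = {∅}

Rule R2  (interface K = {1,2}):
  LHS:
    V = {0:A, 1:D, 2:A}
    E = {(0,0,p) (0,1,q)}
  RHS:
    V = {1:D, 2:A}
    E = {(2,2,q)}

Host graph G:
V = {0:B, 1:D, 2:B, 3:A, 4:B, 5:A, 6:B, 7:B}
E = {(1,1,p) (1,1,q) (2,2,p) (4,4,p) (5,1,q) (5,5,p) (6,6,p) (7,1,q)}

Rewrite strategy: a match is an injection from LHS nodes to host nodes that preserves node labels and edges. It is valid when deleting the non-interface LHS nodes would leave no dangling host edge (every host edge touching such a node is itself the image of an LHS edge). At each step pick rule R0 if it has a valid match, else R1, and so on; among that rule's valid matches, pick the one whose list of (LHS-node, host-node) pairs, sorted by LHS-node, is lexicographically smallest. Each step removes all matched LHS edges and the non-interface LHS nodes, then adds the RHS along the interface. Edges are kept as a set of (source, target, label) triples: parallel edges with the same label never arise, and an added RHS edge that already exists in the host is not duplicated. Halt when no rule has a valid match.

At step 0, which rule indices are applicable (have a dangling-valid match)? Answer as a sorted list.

Answer: [R0,R2]

Rewrite trace:
R0: 3 valid matches — {0↦2, 1↦1, 2↦7}, {0↦4, 1↦1, 2↦7}, {0↦6, 1↦1, 2↦7}
R1: no valid match — LHS pattern not found
R2: 1 valid match — {0↦5, 1↦1, 2↦3}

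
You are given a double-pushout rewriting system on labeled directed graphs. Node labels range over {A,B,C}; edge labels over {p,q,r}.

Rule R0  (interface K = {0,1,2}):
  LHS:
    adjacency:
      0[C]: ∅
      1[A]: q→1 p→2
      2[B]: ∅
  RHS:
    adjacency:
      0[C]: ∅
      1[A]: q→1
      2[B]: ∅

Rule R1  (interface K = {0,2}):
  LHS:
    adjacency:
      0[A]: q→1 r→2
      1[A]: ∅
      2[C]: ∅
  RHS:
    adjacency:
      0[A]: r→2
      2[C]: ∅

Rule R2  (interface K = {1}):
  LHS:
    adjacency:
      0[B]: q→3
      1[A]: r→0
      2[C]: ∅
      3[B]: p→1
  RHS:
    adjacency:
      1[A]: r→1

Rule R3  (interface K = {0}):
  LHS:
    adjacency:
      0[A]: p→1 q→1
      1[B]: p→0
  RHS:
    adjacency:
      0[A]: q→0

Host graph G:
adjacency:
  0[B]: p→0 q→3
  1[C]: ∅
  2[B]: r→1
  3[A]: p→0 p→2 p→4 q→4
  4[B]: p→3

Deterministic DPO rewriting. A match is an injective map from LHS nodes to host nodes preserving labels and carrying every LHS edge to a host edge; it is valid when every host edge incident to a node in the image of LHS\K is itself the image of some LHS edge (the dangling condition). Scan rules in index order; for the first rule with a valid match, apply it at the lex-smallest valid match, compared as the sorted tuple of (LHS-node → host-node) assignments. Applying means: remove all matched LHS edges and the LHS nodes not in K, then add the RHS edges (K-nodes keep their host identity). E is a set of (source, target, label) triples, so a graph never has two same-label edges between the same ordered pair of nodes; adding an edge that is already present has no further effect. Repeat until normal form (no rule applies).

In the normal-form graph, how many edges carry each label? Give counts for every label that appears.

Answer: p:1 q:2 r:1

Steps:
initial: |V|=5 |E|=8  E = 0-p->0 0-q->3 2-r->1 3-p->0 3-p->2 3-p->4 3-q->4 4-p->3
step 1: apply R3 at {0↦3, 1↦4}  → |V|=4 |E|=6  E = 0-p->0 0-q->3 2-r->1 3-p->0 3-p->2 3-q->3
step 2: apply R0 at {0↦1, 1↦3, 2↦0}  → |V|=4 |E|=5  E = 0-p->0 0-q->3 2-r->1 3-p->2 3-q->3
step 3: apply R0 at {0↦1, 1↦3, 2↦2}  → |V|=4 |E|=4  E = 0-p->0 0-q->3 2-r->1 3-q->3
final graph: no rule applies after step 3
NF edges: [(0, 0, 'p'), (0, 3, 'q'), (2, 1, 'r'), (3, 3, 'q')]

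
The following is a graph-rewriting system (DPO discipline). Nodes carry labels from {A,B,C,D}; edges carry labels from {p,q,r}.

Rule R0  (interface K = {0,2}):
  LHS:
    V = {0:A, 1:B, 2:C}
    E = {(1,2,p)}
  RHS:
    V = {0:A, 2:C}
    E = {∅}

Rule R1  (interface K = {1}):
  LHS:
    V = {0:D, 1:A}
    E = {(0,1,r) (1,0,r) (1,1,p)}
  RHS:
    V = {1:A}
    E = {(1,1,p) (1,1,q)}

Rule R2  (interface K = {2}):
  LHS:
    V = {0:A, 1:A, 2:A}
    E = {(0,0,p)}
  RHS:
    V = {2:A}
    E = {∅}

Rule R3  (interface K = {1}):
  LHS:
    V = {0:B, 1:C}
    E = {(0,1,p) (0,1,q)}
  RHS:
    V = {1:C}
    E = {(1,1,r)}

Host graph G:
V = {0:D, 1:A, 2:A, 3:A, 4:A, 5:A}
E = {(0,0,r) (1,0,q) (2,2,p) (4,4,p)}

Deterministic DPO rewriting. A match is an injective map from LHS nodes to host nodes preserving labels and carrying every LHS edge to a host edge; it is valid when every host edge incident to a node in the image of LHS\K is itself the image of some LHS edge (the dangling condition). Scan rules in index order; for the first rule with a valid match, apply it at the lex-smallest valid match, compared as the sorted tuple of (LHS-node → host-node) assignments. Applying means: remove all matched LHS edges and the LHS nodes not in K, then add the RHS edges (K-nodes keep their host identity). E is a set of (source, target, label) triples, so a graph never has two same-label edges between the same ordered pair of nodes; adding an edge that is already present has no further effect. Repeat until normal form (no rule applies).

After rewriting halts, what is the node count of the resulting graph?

initial: |V|=6 |E|=4  E = 0-r->0 1-q->0 2-p->2 4-p->4
step 1: apply R2 at {0↦2, 1↦3, 2↦1}  → |V|=4 |E|=3  E = 0-r->0 1-q->0 4-p->4
step 2: apply R2 at {0↦4, 1↦5, 2↦1}  → |V|=2 |E|=2  E = 0-r->0 1-q->0
final graph: no rule applies after step 2
NF nodes: {0:D, 1:A}

Answer: 2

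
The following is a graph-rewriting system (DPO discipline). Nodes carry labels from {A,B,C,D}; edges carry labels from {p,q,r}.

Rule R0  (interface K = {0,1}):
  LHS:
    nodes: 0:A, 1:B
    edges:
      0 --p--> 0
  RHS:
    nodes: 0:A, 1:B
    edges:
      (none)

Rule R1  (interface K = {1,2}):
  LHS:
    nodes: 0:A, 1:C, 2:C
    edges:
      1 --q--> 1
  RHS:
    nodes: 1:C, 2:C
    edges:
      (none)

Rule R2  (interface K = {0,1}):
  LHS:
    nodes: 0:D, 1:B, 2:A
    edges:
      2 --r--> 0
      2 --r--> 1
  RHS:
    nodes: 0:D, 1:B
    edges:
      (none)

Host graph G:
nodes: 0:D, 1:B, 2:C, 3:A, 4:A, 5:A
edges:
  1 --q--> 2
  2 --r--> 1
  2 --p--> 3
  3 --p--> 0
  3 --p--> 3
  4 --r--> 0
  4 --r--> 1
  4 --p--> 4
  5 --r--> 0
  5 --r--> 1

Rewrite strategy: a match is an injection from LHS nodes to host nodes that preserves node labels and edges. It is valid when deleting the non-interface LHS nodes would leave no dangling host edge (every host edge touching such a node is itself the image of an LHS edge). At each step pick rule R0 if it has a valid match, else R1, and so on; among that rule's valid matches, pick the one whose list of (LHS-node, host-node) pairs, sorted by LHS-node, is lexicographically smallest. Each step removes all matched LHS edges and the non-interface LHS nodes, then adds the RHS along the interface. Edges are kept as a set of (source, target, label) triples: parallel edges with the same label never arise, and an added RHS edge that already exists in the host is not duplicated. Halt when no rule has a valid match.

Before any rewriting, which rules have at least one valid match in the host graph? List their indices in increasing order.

R0: 2 valid matches — {0↦3, 1↦1}, {0↦4, 1↦1}
R1: no valid match — LHS pattern not found
R2: 1 valid match — {0↦0, 1↦1, 2↦5}

Answer: [R0,R2]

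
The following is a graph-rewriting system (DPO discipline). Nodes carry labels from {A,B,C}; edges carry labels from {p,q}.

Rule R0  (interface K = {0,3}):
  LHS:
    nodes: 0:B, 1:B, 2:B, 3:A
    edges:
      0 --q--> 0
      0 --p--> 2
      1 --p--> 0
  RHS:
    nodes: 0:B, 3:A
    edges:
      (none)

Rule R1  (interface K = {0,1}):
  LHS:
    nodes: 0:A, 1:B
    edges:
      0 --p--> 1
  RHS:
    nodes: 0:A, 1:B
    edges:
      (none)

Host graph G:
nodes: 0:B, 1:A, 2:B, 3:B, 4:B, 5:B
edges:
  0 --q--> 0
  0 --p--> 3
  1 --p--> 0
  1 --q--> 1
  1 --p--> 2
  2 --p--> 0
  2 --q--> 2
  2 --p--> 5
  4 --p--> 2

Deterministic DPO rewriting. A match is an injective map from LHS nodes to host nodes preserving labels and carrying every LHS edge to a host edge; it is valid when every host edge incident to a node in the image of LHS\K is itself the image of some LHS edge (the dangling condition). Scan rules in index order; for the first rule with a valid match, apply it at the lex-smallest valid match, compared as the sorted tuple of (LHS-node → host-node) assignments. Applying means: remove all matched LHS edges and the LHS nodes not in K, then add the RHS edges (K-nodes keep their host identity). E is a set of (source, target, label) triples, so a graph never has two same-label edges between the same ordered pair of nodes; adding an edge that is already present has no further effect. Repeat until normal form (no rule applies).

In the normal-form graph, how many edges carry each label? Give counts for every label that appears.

Answer: q:1

Steps:
[0] host  ⇒  6 nodes, 9 edges  {0-q->0 0-p->3 1-p->0 1-q->1 1-p->2 2-p->0 2-q->2 2-p->5 4-p->2}
[1] R0 @ {0↦2, 1↦4, 2↦5, 3↦1}  ⇒  4 nodes, 6 edges  {0-q->0 0-p->3 1-p->0 1-q->1 1-p->2 2-p->0}
[2] R1 @ {0↦1, 1↦0}  ⇒  4 nodes, 5 edges  {0-q->0 0-p->3 1-q->1 1-p->2 2-p->0}
[3] R1 @ {0↦1, 1↦2}  ⇒  4 nodes, 4 edges  {0-q->0 0-p->3 1-q->1 2-p->0}
[4] R0 @ {0↦0, 1↦2, 2↦3, 3↦1}  ⇒  2 nodes, 1 edges  {1-q->1}
normal form: no rule applies after step 4
NF edges: [(1, 1, 'q')]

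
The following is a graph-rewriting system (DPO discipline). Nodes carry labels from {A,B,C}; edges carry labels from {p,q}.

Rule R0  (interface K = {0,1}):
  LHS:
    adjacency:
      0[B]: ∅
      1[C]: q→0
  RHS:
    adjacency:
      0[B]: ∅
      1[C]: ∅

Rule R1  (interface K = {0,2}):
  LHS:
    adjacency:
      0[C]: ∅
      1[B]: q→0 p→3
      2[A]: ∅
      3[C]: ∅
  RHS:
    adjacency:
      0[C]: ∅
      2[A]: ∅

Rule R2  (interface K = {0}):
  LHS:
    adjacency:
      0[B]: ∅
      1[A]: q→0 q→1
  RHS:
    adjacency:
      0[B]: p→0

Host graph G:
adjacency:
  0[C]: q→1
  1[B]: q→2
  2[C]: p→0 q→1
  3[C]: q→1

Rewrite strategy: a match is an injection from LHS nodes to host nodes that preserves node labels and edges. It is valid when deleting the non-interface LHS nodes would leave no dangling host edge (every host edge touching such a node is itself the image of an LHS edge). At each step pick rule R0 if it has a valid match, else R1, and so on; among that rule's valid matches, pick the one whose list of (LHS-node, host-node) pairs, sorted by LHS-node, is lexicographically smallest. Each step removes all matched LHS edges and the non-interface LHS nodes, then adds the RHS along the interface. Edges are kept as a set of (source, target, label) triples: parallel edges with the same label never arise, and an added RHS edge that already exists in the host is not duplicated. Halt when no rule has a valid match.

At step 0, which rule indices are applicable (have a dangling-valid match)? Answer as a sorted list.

Answer: [R0]

Steps:
R0: 3 valid matches — {0↦1, 1↦0}, {0↦1, 1↦2}, {0↦1, 1↦3}
R1: no valid match — LHS pattern not found
R2: no valid match — LHS pattern not found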